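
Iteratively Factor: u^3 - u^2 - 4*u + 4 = (u - 1)*(u^2 - 4) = (u - 2)*(u - 1)*(u + 2)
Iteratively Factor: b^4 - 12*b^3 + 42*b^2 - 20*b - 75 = (b + 1)*(b^3 - 13*b^2 + 55*b - 75) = (b - 5)*(b + 1)*(b^2 - 8*b + 15) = (b - 5)^2*(b + 1)*(b - 3)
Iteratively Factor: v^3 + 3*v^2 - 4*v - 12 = (v + 3)*(v^2 - 4) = (v - 2)*(v + 3)*(v + 2)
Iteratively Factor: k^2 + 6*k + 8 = (k + 2)*(k + 4)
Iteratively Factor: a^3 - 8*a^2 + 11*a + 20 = (a - 5)*(a^2 - 3*a - 4) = (a - 5)*(a - 4)*(a + 1)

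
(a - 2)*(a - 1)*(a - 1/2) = a^3 - 7*a^2/2 + 7*a/2 - 1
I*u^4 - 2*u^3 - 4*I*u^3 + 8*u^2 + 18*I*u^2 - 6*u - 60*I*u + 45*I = (u - 3)*(u - 3*I)*(u + 5*I)*(I*u - I)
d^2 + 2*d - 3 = (d - 1)*(d + 3)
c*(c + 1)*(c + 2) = c^3 + 3*c^2 + 2*c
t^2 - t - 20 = (t - 5)*(t + 4)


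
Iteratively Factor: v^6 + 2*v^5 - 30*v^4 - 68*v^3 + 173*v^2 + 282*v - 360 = (v + 3)*(v^5 - v^4 - 27*v^3 + 13*v^2 + 134*v - 120) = (v + 3)*(v + 4)*(v^4 - 5*v^3 - 7*v^2 + 41*v - 30) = (v - 5)*(v + 3)*(v + 4)*(v^3 - 7*v + 6) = (v - 5)*(v - 2)*(v + 3)*(v + 4)*(v^2 + 2*v - 3) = (v - 5)*(v - 2)*(v + 3)^2*(v + 4)*(v - 1)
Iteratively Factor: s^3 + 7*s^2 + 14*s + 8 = (s + 4)*(s^2 + 3*s + 2) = (s + 2)*(s + 4)*(s + 1)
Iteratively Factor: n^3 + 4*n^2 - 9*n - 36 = (n - 3)*(n^2 + 7*n + 12) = (n - 3)*(n + 3)*(n + 4)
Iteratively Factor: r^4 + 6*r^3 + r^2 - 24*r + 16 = (r + 4)*(r^3 + 2*r^2 - 7*r + 4) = (r - 1)*(r + 4)*(r^2 + 3*r - 4) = (r - 1)^2*(r + 4)*(r + 4)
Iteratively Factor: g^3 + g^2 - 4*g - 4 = (g + 1)*(g^2 - 4) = (g - 2)*(g + 1)*(g + 2)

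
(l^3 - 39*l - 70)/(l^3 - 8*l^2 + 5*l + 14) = (l^2 + 7*l + 10)/(l^2 - l - 2)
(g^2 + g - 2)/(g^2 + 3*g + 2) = (g - 1)/(g + 1)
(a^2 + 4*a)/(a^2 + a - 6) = a*(a + 4)/(a^2 + a - 6)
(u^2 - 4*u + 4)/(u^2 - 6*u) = (u^2 - 4*u + 4)/(u*(u - 6))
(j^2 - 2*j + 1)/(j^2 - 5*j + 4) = (j - 1)/(j - 4)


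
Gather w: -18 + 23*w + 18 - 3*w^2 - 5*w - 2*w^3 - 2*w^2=-2*w^3 - 5*w^2 + 18*w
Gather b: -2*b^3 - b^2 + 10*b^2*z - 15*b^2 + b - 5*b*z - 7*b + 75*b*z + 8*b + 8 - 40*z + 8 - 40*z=-2*b^3 + b^2*(10*z - 16) + b*(70*z + 2) - 80*z + 16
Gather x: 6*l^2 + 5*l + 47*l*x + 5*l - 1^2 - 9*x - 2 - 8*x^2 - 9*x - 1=6*l^2 + 10*l - 8*x^2 + x*(47*l - 18) - 4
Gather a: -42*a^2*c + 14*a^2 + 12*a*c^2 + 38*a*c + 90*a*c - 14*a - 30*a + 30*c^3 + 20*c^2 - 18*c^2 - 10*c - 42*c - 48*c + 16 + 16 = a^2*(14 - 42*c) + a*(12*c^2 + 128*c - 44) + 30*c^3 + 2*c^2 - 100*c + 32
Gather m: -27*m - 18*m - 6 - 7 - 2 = -45*m - 15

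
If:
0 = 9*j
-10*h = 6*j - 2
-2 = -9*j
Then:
No Solution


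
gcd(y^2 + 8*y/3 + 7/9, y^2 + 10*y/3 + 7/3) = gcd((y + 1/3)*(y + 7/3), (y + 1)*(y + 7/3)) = y + 7/3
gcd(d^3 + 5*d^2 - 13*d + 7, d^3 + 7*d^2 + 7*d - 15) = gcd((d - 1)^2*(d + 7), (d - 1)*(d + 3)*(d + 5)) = d - 1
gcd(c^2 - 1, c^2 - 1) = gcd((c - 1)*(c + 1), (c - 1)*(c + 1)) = c^2 - 1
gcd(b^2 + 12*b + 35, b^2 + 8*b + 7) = b + 7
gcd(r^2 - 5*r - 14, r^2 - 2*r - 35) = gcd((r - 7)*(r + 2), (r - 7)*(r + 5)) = r - 7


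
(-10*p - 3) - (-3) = -10*p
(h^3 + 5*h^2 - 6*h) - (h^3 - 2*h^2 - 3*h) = 7*h^2 - 3*h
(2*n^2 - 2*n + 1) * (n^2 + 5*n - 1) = 2*n^4 + 8*n^3 - 11*n^2 + 7*n - 1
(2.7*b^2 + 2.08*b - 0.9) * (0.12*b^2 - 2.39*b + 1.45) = 0.324*b^4 - 6.2034*b^3 - 1.1642*b^2 + 5.167*b - 1.305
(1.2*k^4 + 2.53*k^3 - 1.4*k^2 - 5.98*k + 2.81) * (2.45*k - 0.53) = 2.94*k^5 + 5.5625*k^4 - 4.7709*k^3 - 13.909*k^2 + 10.0539*k - 1.4893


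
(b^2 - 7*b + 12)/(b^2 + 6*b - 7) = (b^2 - 7*b + 12)/(b^2 + 6*b - 7)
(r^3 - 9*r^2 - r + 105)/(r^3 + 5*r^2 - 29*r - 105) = (r - 7)/(r + 7)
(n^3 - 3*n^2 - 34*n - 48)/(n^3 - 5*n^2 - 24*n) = (n + 2)/n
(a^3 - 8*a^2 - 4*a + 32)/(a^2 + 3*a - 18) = (a^3 - 8*a^2 - 4*a + 32)/(a^2 + 3*a - 18)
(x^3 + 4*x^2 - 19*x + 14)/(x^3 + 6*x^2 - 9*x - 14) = (x - 1)/(x + 1)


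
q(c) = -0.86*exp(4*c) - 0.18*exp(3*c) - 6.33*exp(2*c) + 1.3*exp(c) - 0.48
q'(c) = -3.44*exp(4*c) - 0.54*exp(3*c) - 12.66*exp(2*c) + 1.3*exp(c)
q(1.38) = -321.32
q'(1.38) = -1087.52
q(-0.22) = -3.96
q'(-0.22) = -8.82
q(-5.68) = -0.48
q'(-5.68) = 0.00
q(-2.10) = -0.42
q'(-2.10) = -0.03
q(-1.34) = -0.58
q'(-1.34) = -0.55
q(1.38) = -321.32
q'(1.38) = -1087.52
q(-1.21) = -0.67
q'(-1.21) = -0.78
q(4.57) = -74934780.98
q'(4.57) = -299459521.96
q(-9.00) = -0.48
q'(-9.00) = 0.00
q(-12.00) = -0.48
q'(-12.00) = 0.00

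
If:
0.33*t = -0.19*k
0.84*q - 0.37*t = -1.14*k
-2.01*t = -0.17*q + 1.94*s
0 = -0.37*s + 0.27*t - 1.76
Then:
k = -5.43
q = 8.75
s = -2.47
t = 3.13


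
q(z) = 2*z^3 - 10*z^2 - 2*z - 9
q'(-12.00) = 1102.00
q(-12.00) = -4881.00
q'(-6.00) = 334.00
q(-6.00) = -789.00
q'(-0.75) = 16.38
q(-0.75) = -13.97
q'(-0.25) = 3.38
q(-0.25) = -9.16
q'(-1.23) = 31.68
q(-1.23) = -25.39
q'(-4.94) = 243.22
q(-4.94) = -484.26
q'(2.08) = -17.64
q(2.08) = -38.43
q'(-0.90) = 20.86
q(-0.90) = -16.76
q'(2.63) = -13.10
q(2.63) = -47.05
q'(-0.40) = 6.96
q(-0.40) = -9.93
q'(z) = 6*z^2 - 20*z - 2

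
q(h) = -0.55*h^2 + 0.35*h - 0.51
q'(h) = 0.35 - 1.1*h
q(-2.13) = -3.75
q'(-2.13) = 2.69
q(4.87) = -11.85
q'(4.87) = -5.01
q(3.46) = -5.88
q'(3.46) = -3.46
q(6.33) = -20.33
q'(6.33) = -6.61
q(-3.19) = -7.22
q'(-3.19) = 3.86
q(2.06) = -2.12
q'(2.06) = -1.92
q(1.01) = -0.72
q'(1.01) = -0.76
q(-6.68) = -27.39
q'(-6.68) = 7.70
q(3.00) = -4.41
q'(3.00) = -2.95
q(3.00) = -4.41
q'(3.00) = -2.95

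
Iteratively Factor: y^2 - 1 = (y + 1)*(y - 1)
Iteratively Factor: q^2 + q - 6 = (q + 3)*(q - 2)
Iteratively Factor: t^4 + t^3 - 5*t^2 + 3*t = (t)*(t^3 + t^2 - 5*t + 3) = t*(t + 3)*(t^2 - 2*t + 1) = t*(t - 1)*(t + 3)*(t - 1)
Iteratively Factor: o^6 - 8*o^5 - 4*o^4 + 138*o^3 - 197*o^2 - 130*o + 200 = (o - 2)*(o^5 - 6*o^4 - 16*o^3 + 106*o^2 + 15*o - 100) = (o - 2)*(o + 1)*(o^4 - 7*o^3 - 9*o^2 + 115*o - 100) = (o - 2)*(o + 1)*(o + 4)*(o^3 - 11*o^2 + 35*o - 25) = (o - 5)*(o - 2)*(o + 1)*(o + 4)*(o^2 - 6*o + 5) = (o - 5)^2*(o - 2)*(o + 1)*(o + 4)*(o - 1)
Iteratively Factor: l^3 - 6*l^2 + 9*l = (l - 3)*(l^2 - 3*l) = l*(l - 3)*(l - 3)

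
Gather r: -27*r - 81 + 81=-27*r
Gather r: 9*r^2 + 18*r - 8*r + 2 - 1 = 9*r^2 + 10*r + 1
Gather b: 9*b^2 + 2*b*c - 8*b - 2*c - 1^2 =9*b^2 + b*(2*c - 8) - 2*c - 1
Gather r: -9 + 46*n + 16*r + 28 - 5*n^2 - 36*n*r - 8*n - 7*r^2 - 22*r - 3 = -5*n^2 + 38*n - 7*r^2 + r*(-36*n - 6) + 16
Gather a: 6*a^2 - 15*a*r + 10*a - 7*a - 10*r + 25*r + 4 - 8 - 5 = 6*a^2 + a*(3 - 15*r) + 15*r - 9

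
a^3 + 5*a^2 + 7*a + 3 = (a + 1)^2*(a + 3)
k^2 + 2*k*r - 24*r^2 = (k - 4*r)*(k + 6*r)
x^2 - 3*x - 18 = (x - 6)*(x + 3)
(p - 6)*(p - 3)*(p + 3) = p^3 - 6*p^2 - 9*p + 54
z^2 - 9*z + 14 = (z - 7)*(z - 2)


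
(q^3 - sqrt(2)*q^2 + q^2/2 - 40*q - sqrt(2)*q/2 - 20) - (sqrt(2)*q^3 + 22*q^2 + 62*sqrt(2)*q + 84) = -sqrt(2)*q^3 + q^3 - 43*q^2/2 - sqrt(2)*q^2 - 125*sqrt(2)*q/2 - 40*q - 104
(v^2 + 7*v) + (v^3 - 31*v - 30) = v^3 + v^2 - 24*v - 30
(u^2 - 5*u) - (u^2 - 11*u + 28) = 6*u - 28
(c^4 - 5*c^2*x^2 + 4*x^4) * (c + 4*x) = c^5 + 4*c^4*x - 5*c^3*x^2 - 20*c^2*x^3 + 4*c*x^4 + 16*x^5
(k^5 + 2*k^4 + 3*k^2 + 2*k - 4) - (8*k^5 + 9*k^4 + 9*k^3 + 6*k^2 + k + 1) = -7*k^5 - 7*k^4 - 9*k^3 - 3*k^2 + k - 5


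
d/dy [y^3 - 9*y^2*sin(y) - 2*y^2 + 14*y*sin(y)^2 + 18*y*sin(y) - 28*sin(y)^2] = -9*y^2*cos(y) + 3*y^2 + 14*y*sin(2*y) + 18*sqrt(2)*y*cos(y + pi/4) - 4*y + 18*sin(y) - 28*sin(2*y) - 7*cos(2*y) + 7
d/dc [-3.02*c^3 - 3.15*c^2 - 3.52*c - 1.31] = -9.06*c^2 - 6.3*c - 3.52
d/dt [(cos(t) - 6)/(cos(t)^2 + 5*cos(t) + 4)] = (cos(t)^2 - 12*cos(t) - 34)*sin(t)/(cos(t)^2 + 5*cos(t) + 4)^2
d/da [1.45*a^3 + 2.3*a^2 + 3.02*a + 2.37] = 4.35*a^2 + 4.6*a + 3.02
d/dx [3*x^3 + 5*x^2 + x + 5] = 9*x^2 + 10*x + 1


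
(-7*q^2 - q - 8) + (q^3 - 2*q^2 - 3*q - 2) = q^3 - 9*q^2 - 4*q - 10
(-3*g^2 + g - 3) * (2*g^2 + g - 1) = -6*g^4 - g^3 - 2*g^2 - 4*g + 3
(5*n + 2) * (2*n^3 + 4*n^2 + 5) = 10*n^4 + 24*n^3 + 8*n^2 + 25*n + 10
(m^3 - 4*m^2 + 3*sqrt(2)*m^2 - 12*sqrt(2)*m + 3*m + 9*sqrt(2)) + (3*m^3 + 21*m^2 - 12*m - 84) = 4*m^3 + 3*sqrt(2)*m^2 + 17*m^2 - 12*sqrt(2)*m - 9*m - 84 + 9*sqrt(2)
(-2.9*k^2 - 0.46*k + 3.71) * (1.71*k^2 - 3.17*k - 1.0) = -4.959*k^4 + 8.4064*k^3 + 10.7023*k^2 - 11.3007*k - 3.71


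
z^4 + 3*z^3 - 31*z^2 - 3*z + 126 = (z - 3)^2*(z + 2)*(z + 7)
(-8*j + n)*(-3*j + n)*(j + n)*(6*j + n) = 144*j^4 + 102*j^3*n - 47*j^2*n^2 - 4*j*n^3 + n^4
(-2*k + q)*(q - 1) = -2*k*q + 2*k + q^2 - q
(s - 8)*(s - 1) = s^2 - 9*s + 8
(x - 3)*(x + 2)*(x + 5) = x^3 + 4*x^2 - 11*x - 30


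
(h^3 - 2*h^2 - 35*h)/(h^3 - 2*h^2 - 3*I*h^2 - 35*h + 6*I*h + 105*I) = h/(h - 3*I)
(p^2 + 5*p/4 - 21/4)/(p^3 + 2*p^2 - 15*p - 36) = (p - 7/4)/(p^2 - p - 12)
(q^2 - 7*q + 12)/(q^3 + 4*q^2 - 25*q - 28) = (q - 3)/(q^2 + 8*q + 7)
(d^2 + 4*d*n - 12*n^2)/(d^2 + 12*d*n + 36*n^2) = (d - 2*n)/(d + 6*n)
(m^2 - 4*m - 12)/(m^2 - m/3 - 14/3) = 3*(m - 6)/(3*m - 7)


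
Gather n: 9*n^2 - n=9*n^2 - n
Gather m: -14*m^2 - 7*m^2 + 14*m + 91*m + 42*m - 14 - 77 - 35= -21*m^2 + 147*m - 126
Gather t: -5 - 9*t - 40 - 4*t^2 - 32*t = -4*t^2 - 41*t - 45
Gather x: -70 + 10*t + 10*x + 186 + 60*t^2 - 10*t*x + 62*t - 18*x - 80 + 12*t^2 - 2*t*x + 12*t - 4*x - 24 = 72*t^2 + 84*t + x*(-12*t - 12) + 12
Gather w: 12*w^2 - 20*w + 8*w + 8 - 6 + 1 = 12*w^2 - 12*w + 3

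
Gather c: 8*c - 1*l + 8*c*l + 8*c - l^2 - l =c*(8*l + 16) - l^2 - 2*l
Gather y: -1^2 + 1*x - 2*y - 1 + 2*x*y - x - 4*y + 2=y*(2*x - 6)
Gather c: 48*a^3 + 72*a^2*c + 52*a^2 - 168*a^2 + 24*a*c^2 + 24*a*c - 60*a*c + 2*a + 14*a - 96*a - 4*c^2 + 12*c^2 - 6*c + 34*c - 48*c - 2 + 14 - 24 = 48*a^3 - 116*a^2 - 80*a + c^2*(24*a + 8) + c*(72*a^2 - 36*a - 20) - 12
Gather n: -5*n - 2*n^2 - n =-2*n^2 - 6*n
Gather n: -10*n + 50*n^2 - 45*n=50*n^2 - 55*n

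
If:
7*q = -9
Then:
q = -9/7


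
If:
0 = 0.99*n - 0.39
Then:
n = 0.39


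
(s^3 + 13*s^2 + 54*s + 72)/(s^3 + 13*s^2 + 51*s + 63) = (s^2 + 10*s + 24)/(s^2 + 10*s + 21)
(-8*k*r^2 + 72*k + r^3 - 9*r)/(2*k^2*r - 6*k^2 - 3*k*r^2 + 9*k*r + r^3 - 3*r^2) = (-8*k*r - 24*k + r^2 + 3*r)/(2*k^2 - 3*k*r + r^2)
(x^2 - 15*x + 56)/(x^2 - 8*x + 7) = (x - 8)/(x - 1)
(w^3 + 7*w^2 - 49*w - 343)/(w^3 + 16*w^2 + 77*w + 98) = (w - 7)/(w + 2)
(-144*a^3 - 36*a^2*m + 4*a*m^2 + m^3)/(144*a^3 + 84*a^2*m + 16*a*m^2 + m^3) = (-6*a + m)/(6*a + m)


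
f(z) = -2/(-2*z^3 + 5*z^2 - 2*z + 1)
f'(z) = -2*(6*z^2 - 10*z + 2)/(-2*z^3 + 5*z^2 - 2*z + 1)^2 = 4*(-3*z^2 + 5*z - 1)/(2*z^3 - 5*z^2 + 2*z - 1)^2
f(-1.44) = -0.10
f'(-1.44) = -0.14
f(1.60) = -0.83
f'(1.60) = -0.47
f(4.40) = 0.02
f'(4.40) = -0.02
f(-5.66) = -0.00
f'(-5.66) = -0.00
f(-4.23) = -0.01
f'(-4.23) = -0.00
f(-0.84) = -0.27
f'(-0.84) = -0.54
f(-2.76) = -0.02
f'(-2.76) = -0.02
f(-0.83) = -0.28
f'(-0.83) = -0.55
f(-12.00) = 0.00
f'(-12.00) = 0.00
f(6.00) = 0.01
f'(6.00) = 0.00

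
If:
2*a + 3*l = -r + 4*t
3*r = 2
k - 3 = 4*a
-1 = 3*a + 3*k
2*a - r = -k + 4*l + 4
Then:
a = -2/3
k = 1/3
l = -17/12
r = 2/3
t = -59/48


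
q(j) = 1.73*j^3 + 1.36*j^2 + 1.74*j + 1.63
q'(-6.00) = 172.26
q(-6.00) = -333.53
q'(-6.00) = 172.26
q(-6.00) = -333.53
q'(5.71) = 186.49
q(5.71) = 377.98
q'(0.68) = 5.99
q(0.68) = 3.99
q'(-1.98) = 16.70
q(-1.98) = -9.91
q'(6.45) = 235.20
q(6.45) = 533.65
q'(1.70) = 21.36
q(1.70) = 17.02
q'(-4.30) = 86.01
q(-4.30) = -118.25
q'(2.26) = 34.40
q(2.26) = 32.48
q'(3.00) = 56.61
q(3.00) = 65.80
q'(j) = 5.19*j^2 + 2.72*j + 1.74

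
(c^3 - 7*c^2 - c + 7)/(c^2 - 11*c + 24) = (c^3 - 7*c^2 - c + 7)/(c^2 - 11*c + 24)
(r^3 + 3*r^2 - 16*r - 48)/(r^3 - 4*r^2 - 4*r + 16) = (r^2 + 7*r + 12)/(r^2 - 4)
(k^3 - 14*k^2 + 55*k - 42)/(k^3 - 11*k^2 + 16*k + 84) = (k - 1)/(k + 2)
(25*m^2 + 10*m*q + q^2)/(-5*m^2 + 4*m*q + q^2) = (5*m + q)/(-m + q)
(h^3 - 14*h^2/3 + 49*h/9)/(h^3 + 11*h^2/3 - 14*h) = (h - 7/3)/(h + 6)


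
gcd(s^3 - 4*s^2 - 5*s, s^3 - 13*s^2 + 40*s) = s^2 - 5*s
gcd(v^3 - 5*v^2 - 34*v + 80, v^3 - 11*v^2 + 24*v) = v - 8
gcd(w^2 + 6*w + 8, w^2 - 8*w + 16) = 1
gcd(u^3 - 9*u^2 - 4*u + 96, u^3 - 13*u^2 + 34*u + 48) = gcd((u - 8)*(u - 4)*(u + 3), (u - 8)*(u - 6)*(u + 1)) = u - 8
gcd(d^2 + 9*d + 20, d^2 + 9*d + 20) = d^2 + 9*d + 20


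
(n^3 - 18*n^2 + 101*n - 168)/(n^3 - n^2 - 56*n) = (n^2 - 10*n + 21)/(n*(n + 7))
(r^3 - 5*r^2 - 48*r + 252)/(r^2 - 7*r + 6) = (r^2 + r - 42)/(r - 1)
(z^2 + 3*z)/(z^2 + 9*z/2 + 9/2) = 2*z/(2*z + 3)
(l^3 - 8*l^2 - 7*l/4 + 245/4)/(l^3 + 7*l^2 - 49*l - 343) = (l^2 - l - 35/4)/(l^2 + 14*l + 49)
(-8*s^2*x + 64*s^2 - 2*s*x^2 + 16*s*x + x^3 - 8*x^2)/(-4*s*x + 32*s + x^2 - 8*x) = 2*s + x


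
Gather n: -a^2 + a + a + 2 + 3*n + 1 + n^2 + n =-a^2 + 2*a + n^2 + 4*n + 3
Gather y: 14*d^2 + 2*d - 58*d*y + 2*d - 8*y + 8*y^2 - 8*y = 14*d^2 + 4*d + 8*y^2 + y*(-58*d - 16)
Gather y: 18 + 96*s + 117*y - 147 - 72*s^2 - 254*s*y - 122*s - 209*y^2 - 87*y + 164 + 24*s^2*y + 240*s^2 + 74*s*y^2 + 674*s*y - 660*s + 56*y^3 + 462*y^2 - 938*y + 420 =168*s^2 - 686*s + 56*y^3 + y^2*(74*s + 253) + y*(24*s^2 + 420*s - 908) + 455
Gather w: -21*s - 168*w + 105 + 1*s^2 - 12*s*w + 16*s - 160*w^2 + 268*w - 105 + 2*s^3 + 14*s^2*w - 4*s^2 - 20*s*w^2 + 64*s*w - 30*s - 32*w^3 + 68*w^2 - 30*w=2*s^3 - 3*s^2 - 35*s - 32*w^3 + w^2*(-20*s - 92) + w*(14*s^2 + 52*s + 70)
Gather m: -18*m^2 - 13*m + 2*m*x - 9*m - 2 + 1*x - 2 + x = -18*m^2 + m*(2*x - 22) + 2*x - 4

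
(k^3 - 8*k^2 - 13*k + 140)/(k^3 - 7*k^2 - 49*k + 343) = (k^2 - k - 20)/(k^2 - 49)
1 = 1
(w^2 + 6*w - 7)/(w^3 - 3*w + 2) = (w + 7)/(w^2 + w - 2)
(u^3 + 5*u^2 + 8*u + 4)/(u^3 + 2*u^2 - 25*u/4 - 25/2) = 4*(u^2 + 3*u + 2)/(4*u^2 - 25)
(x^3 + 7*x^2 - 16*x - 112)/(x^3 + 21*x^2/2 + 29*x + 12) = 2*(x^2 + 3*x - 28)/(2*x^2 + 13*x + 6)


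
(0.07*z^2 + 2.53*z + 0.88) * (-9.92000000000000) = -0.6944*z^2 - 25.0976*z - 8.7296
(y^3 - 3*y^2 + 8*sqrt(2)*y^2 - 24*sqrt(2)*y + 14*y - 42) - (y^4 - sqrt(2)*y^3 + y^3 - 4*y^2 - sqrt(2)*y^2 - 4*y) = -y^4 + sqrt(2)*y^3 + y^2 + 9*sqrt(2)*y^2 - 24*sqrt(2)*y + 18*y - 42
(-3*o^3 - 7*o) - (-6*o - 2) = -3*o^3 - o + 2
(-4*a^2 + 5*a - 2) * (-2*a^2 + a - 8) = 8*a^4 - 14*a^3 + 41*a^2 - 42*a + 16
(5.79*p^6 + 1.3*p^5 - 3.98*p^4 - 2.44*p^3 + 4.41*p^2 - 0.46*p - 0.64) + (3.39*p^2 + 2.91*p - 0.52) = 5.79*p^6 + 1.3*p^5 - 3.98*p^4 - 2.44*p^3 + 7.8*p^2 + 2.45*p - 1.16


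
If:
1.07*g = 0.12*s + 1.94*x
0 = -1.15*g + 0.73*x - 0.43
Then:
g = 0.634782608695652*x - 0.373913043478261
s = -10.5065217391304*x - 3.33405797101449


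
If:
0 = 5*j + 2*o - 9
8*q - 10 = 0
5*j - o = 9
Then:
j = 9/5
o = 0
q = 5/4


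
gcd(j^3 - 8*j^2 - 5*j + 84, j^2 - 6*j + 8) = j - 4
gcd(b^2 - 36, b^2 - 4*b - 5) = 1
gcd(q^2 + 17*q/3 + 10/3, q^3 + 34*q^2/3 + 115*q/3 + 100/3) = q + 5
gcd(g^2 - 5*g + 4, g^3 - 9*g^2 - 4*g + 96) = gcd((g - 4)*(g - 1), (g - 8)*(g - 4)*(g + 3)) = g - 4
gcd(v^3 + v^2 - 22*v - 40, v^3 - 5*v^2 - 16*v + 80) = v^2 - v - 20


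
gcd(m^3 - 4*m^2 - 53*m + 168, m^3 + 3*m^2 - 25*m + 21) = m^2 + 4*m - 21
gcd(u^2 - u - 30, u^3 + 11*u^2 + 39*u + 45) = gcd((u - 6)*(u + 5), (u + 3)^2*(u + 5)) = u + 5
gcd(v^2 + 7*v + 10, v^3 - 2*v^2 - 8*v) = v + 2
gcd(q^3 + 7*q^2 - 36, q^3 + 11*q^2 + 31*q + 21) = q + 3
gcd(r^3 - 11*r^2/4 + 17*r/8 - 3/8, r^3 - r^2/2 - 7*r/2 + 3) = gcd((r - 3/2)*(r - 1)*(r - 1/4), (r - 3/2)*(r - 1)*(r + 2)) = r^2 - 5*r/2 + 3/2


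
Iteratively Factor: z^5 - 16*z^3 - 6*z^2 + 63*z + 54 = (z + 1)*(z^4 - z^3 - 15*z^2 + 9*z + 54) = (z - 3)*(z + 1)*(z^3 + 2*z^2 - 9*z - 18) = (z - 3)*(z + 1)*(z + 2)*(z^2 - 9) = (z - 3)*(z + 1)*(z + 2)*(z + 3)*(z - 3)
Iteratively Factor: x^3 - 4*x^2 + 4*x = (x - 2)*(x^2 - 2*x) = (x - 2)^2*(x)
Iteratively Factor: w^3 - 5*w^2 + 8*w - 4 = (w - 2)*(w^2 - 3*w + 2) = (w - 2)*(w - 1)*(w - 2)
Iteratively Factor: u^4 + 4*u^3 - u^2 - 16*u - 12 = (u - 2)*(u^3 + 6*u^2 + 11*u + 6) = (u - 2)*(u + 2)*(u^2 + 4*u + 3) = (u - 2)*(u + 2)*(u + 3)*(u + 1)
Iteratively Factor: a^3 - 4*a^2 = (a)*(a^2 - 4*a) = a^2*(a - 4)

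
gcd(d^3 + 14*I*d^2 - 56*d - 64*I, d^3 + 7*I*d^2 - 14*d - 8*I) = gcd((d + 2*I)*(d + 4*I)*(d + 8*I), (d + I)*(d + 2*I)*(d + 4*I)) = d^2 + 6*I*d - 8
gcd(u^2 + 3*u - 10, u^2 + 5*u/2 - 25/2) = u + 5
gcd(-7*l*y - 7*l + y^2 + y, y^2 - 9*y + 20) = 1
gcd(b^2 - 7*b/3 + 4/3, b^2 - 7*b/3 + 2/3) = 1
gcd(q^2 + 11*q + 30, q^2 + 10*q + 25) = q + 5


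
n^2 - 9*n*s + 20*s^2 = (n - 5*s)*(n - 4*s)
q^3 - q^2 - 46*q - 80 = (q - 8)*(q + 2)*(q + 5)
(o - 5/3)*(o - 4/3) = o^2 - 3*o + 20/9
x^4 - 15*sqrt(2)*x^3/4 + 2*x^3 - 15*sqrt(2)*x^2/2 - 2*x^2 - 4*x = x*(x - 4*sqrt(2))*(sqrt(2)*x/2 + sqrt(2))*(sqrt(2)*x + 1/2)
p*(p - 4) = p^2 - 4*p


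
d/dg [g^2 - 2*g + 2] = 2*g - 2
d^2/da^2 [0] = 0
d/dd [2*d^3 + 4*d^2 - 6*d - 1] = 6*d^2 + 8*d - 6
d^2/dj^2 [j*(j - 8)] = 2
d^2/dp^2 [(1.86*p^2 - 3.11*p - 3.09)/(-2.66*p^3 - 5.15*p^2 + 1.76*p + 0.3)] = (-26.321232*p^6 + 132.030696*p^5 + 465.739932*p^4 + 816.870062*p^3 + 417.469446*p^2 - 124.42194*p + 25.072308)/(18.821096*p^9 + 109.31802*p^8 + 174.290382*p^7 - 14.438605*p^6 - 139.978152*p^5 + 32.41455*p^4 + 11.581624*p^3 - 1.39734*p^2 - 0.4752*p - 0.027)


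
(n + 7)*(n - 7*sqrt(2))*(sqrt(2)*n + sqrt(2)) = sqrt(2)*n^3 - 14*n^2 + 8*sqrt(2)*n^2 - 112*n + 7*sqrt(2)*n - 98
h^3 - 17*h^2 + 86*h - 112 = (h - 8)*(h - 7)*(h - 2)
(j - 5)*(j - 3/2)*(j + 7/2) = j^3 - 3*j^2 - 61*j/4 + 105/4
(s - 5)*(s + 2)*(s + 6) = s^3 + 3*s^2 - 28*s - 60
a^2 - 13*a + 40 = (a - 8)*(a - 5)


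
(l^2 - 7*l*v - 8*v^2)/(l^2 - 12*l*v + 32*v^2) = (-l - v)/(-l + 4*v)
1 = 1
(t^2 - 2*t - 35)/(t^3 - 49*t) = (t + 5)/(t*(t + 7))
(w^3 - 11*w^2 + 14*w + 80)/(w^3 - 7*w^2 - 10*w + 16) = (w - 5)/(w - 1)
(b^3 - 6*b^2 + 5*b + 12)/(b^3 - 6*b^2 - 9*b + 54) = (b^2 - 3*b - 4)/(b^2 - 3*b - 18)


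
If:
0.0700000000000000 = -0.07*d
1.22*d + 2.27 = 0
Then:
No Solution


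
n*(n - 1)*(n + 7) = n^3 + 6*n^2 - 7*n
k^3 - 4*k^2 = k^2*(k - 4)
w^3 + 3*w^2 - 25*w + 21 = (w - 3)*(w - 1)*(w + 7)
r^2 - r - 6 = (r - 3)*(r + 2)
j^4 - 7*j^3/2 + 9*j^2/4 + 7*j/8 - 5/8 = (j - 5/2)*(j - 1)*(j - 1/2)*(j + 1/2)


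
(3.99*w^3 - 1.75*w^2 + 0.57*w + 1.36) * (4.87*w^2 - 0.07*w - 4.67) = 19.4313*w^5 - 8.8018*w^4 - 15.7349*w^3 + 14.7558*w^2 - 2.7571*w - 6.3512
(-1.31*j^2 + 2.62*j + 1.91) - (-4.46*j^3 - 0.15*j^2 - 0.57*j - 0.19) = 4.46*j^3 - 1.16*j^2 + 3.19*j + 2.1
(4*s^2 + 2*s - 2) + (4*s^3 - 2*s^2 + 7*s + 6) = 4*s^3 + 2*s^2 + 9*s + 4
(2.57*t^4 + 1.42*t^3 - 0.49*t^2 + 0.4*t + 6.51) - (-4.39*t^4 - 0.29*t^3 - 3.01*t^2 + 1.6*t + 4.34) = 6.96*t^4 + 1.71*t^3 + 2.52*t^2 - 1.2*t + 2.17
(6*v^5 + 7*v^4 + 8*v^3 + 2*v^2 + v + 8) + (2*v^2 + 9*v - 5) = 6*v^5 + 7*v^4 + 8*v^3 + 4*v^2 + 10*v + 3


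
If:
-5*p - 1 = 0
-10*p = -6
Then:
No Solution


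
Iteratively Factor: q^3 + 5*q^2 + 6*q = (q)*(q^2 + 5*q + 6) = q*(q + 3)*(q + 2)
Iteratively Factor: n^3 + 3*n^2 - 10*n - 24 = (n - 3)*(n^2 + 6*n + 8) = (n - 3)*(n + 2)*(n + 4)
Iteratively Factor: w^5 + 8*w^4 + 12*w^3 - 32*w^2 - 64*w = (w)*(w^4 + 8*w^3 + 12*w^2 - 32*w - 64) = w*(w + 2)*(w^3 + 6*w^2 - 32) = w*(w + 2)*(w + 4)*(w^2 + 2*w - 8) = w*(w + 2)*(w + 4)^2*(w - 2)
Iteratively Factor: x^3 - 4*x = (x - 2)*(x^2 + 2*x) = x*(x - 2)*(x + 2)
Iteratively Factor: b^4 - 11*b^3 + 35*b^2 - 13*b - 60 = (b - 4)*(b^3 - 7*b^2 + 7*b + 15) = (b - 5)*(b - 4)*(b^2 - 2*b - 3) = (b - 5)*(b - 4)*(b - 3)*(b + 1)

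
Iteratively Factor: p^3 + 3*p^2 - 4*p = (p - 1)*(p^2 + 4*p) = (p - 1)*(p + 4)*(p)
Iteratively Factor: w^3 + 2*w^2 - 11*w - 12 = (w - 3)*(w^2 + 5*w + 4) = (w - 3)*(w + 1)*(w + 4)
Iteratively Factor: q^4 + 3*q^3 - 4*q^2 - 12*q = (q + 2)*(q^3 + q^2 - 6*q) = (q + 2)*(q + 3)*(q^2 - 2*q) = q*(q + 2)*(q + 3)*(q - 2)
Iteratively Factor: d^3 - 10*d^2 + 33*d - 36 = (d - 4)*(d^2 - 6*d + 9) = (d - 4)*(d - 3)*(d - 3)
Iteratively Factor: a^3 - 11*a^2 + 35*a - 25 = (a - 1)*(a^2 - 10*a + 25) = (a - 5)*(a - 1)*(a - 5)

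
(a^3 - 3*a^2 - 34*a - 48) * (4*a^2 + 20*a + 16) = 4*a^5 + 8*a^4 - 180*a^3 - 920*a^2 - 1504*a - 768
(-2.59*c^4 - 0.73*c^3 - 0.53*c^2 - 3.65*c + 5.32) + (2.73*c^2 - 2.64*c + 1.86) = -2.59*c^4 - 0.73*c^3 + 2.2*c^2 - 6.29*c + 7.18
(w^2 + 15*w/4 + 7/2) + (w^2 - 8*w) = 2*w^2 - 17*w/4 + 7/2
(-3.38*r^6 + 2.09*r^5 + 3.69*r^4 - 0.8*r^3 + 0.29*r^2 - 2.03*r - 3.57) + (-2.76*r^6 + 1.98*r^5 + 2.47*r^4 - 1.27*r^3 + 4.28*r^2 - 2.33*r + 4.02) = -6.14*r^6 + 4.07*r^5 + 6.16*r^4 - 2.07*r^3 + 4.57*r^2 - 4.36*r + 0.45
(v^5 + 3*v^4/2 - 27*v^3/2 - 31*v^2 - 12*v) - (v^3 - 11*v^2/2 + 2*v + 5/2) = v^5 + 3*v^4/2 - 29*v^3/2 - 51*v^2/2 - 14*v - 5/2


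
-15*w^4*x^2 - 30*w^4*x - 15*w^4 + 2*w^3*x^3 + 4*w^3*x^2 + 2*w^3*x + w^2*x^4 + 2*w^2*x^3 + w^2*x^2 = (-3*w + x)*(5*w + x)*(w*x + w)^2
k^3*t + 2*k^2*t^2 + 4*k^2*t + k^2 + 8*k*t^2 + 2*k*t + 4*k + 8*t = (k + 4)*(k + 2*t)*(k*t + 1)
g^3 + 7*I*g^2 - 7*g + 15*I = (g - I)*(g + 3*I)*(g + 5*I)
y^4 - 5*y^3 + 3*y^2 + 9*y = y*(y - 3)^2*(y + 1)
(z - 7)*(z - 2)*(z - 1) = z^3 - 10*z^2 + 23*z - 14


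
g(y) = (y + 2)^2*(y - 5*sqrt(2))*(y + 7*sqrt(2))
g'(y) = (y + 2)^2*(y - 5*sqrt(2)) + (y + 2)^2*(y + 7*sqrt(2)) + (y - 5*sqrt(2))*(y + 7*sqrt(2))*(2*y + 4) = 4*y^3 + 6*sqrt(2)*y^2 + 12*y^2 - 132*y + 16*sqrt(2)*y - 280 + 8*sqrt(2)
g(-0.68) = -124.51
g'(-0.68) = -186.10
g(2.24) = -1054.33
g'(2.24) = -365.94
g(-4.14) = -295.71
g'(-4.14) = 251.39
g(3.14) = -1354.25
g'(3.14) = -286.30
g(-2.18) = -2.31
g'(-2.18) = 25.66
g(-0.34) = -195.22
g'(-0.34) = -229.29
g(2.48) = -1140.70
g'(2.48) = -352.93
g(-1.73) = -5.24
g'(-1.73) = -38.87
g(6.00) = -1089.88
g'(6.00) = 676.55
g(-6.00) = -815.53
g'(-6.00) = 261.02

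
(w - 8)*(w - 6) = w^2 - 14*w + 48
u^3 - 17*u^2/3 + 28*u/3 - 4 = (u - 3)*(u - 2)*(u - 2/3)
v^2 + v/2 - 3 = (v - 3/2)*(v + 2)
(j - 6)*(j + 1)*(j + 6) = j^3 + j^2 - 36*j - 36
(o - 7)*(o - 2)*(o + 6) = o^3 - 3*o^2 - 40*o + 84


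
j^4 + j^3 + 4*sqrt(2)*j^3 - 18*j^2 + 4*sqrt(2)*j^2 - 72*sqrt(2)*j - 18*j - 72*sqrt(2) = (j + 1)*(j - 3*sqrt(2))*(j + 3*sqrt(2))*(j + 4*sqrt(2))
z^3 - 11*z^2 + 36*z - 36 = (z - 6)*(z - 3)*(z - 2)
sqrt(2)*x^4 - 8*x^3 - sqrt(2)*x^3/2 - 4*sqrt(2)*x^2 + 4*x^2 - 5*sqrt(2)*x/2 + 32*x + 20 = (x - 5/2)*(x + 1)*(x - 4*sqrt(2))*(sqrt(2)*x + sqrt(2))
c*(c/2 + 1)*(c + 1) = c^3/2 + 3*c^2/2 + c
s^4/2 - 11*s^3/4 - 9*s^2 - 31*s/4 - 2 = (s/2 + 1/2)*(s - 8)*(s + 1/2)*(s + 1)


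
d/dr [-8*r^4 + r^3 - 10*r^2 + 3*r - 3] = -32*r^3 + 3*r^2 - 20*r + 3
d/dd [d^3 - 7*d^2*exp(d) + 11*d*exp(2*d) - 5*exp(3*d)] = -7*d^2*exp(d) + 3*d^2 + 22*d*exp(2*d) - 14*d*exp(d) - 15*exp(3*d) + 11*exp(2*d)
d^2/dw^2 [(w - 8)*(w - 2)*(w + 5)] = 6*w - 10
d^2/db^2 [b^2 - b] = 2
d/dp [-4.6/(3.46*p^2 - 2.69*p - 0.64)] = (31.832*p - 12.374)/(-3.46*p^2 + 2.69*p + 0.64)^2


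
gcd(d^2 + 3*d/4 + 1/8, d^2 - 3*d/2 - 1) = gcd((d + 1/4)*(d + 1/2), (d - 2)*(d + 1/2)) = d + 1/2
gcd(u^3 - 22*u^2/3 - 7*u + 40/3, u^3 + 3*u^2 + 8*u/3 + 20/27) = u + 5/3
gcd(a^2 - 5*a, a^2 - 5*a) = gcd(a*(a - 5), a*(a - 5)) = a^2 - 5*a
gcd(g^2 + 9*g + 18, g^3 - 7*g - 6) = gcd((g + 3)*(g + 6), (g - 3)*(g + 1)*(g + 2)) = 1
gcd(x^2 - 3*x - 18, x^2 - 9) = x + 3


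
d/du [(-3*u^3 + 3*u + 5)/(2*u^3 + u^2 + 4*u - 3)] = (-3*u^4 - 36*u^3 - 6*u^2 - 10*u - 29)/(4*u^6 + 4*u^5 + 17*u^4 - 4*u^3 + 10*u^2 - 24*u + 9)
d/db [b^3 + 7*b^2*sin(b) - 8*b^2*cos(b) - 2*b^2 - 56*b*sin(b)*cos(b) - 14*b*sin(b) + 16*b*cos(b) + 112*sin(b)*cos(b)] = 8*b^2*sin(b) + 7*b^2*cos(b) + 3*b^2 - 2*b*sin(b) - 30*b*cos(b) - 56*b*cos(2*b) - 4*b - 14*sin(b) - 28*sin(2*b) + 16*cos(b) + 112*cos(2*b)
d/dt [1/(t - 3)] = -1/(t - 3)^2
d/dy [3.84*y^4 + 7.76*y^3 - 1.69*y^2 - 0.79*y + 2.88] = 15.36*y^3 + 23.28*y^2 - 3.38*y - 0.79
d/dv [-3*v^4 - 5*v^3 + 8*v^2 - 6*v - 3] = -12*v^3 - 15*v^2 + 16*v - 6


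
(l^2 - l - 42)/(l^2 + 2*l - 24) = (l - 7)/(l - 4)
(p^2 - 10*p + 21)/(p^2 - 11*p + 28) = (p - 3)/(p - 4)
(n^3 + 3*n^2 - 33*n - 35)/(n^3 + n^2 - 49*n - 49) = (n - 5)/(n - 7)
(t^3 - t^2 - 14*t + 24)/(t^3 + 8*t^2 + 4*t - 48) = (t - 3)/(t + 6)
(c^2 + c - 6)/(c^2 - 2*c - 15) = (c - 2)/(c - 5)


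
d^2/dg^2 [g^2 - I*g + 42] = 2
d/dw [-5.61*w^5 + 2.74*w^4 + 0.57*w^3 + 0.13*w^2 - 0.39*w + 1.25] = -28.05*w^4 + 10.96*w^3 + 1.71*w^2 + 0.26*w - 0.39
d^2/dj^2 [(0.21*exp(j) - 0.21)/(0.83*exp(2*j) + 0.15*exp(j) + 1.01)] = (0.144669*exp(4*j) - 0.604821*exp(3*j) - 1.134693*exp(2*j) + 0.667632*exp(j) + 0.246036)*exp(j)/(0.571787*exp(6*j) + 0.310005*exp(5*j) + 2.143392*exp(4*j) + 0.757845*exp(3*j) + 2.608224*exp(2*j) + 0.459045*exp(j) + 1.030301)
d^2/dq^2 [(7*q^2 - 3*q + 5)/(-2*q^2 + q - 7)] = 2*(-2*q^3 + 234*q^2 - 96*q - 257)/(8*q^6 - 12*q^5 + 90*q^4 - 85*q^3 + 315*q^2 - 147*q + 343)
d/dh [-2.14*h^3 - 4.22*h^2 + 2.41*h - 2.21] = -6.42*h^2 - 8.44*h + 2.41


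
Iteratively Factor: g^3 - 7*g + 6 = (g - 1)*(g^2 + g - 6) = (g - 2)*(g - 1)*(g + 3)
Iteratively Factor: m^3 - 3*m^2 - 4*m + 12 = (m + 2)*(m^2 - 5*m + 6) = (m - 2)*(m + 2)*(m - 3)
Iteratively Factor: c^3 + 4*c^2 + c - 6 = (c + 2)*(c^2 + 2*c - 3) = (c - 1)*(c + 2)*(c + 3)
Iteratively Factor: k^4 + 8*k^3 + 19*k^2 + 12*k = (k + 4)*(k^3 + 4*k^2 + 3*k) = (k + 1)*(k + 4)*(k^2 + 3*k) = k*(k + 1)*(k + 4)*(k + 3)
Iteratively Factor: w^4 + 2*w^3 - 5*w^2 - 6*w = (w + 1)*(w^3 + w^2 - 6*w) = (w - 2)*(w + 1)*(w^2 + 3*w) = (w - 2)*(w + 1)*(w + 3)*(w)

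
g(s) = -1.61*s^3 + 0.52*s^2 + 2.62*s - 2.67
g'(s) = -4.83*s^2 + 1.04*s + 2.62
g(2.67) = -22.61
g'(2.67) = -29.04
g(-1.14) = -2.60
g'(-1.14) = -4.84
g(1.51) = -3.07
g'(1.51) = -6.82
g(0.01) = -2.64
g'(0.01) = 2.63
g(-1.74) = 2.83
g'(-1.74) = -13.81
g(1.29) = -1.88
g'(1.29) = -4.08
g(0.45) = -1.53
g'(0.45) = 2.11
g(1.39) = -2.35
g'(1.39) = -5.27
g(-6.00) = 348.09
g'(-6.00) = -177.50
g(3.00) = -33.60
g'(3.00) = -37.73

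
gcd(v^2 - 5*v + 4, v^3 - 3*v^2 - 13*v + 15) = v - 1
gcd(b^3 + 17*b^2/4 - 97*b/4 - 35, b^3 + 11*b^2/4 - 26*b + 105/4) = b + 7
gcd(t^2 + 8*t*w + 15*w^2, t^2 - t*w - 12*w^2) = t + 3*w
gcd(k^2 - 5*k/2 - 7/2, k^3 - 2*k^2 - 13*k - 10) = k + 1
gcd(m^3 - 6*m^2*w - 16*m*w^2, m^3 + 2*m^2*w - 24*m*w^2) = m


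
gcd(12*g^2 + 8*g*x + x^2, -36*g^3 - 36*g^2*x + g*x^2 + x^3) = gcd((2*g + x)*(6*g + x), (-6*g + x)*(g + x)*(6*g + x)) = 6*g + x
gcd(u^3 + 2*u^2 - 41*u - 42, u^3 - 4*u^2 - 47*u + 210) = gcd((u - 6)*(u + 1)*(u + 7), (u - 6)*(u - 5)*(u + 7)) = u^2 + u - 42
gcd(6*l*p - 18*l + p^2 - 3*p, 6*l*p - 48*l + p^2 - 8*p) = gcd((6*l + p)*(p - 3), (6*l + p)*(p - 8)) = 6*l + p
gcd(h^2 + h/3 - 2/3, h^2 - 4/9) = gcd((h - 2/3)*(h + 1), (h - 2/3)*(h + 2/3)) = h - 2/3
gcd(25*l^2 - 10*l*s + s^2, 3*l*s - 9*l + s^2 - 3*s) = 1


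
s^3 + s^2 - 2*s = s*(s - 1)*(s + 2)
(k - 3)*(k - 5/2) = k^2 - 11*k/2 + 15/2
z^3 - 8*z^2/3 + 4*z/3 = z*(z - 2)*(z - 2/3)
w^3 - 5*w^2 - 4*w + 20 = (w - 5)*(w - 2)*(w + 2)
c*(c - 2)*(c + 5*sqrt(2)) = c^3 - 2*c^2 + 5*sqrt(2)*c^2 - 10*sqrt(2)*c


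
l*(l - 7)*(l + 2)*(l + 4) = l^4 - l^3 - 34*l^2 - 56*l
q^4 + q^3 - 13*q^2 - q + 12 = (q - 3)*(q - 1)*(q + 1)*(q + 4)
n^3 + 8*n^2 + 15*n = n*(n + 3)*(n + 5)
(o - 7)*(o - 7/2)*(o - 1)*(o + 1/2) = o^4 - 11*o^3 + 117*o^2/4 - 7*o - 49/4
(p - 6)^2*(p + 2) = p^3 - 10*p^2 + 12*p + 72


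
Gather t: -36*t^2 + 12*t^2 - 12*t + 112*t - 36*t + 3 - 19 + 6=-24*t^2 + 64*t - 10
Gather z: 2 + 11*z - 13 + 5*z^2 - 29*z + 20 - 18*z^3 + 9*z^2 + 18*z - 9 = -18*z^3 + 14*z^2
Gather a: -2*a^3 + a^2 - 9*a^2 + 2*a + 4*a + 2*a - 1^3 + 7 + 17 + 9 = -2*a^3 - 8*a^2 + 8*a + 32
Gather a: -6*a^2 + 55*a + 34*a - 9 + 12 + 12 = -6*a^2 + 89*a + 15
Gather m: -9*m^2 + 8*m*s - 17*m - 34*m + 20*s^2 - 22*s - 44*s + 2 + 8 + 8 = -9*m^2 + m*(8*s - 51) + 20*s^2 - 66*s + 18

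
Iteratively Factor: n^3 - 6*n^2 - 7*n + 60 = (n - 5)*(n^2 - n - 12) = (n - 5)*(n + 3)*(n - 4)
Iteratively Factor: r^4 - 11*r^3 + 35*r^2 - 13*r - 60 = (r - 5)*(r^3 - 6*r^2 + 5*r + 12) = (r - 5)*(r - 3)*(r^2 - 3*r - 4) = (r - 5)*(r - 4)*(r - 3)*(r + 1)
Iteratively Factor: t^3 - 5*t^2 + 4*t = (t - 4)*(t^2 - t) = t*(t - 4)*(t - 1)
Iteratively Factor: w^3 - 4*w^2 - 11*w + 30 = (w - 5)*(w^2 + w - 6) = (w - 5)*(w + 3)*(w - 2)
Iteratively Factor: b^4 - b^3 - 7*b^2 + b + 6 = (b - 1)*(b^3 - 7*b - 6) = (b - 3)*(b - 1)*(b^2 + 3*b + 2) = (b - 3)*(b - 1)*(b + 1)*(b + 2)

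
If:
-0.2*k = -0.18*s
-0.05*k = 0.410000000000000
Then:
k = -8.20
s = -9.11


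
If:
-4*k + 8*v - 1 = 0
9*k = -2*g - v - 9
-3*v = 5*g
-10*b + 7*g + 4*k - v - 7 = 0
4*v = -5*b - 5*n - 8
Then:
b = -1613/1780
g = 81/356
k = -359/356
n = -139/356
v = -135/356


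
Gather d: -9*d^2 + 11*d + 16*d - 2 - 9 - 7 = -9*d^2 + 27*d - 18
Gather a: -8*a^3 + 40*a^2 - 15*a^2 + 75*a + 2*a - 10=-8*a^3 + 25*a^2 + 77*a - 10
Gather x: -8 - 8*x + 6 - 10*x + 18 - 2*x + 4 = 20 - 20*x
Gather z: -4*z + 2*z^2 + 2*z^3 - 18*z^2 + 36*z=2*z^3 - 16*z^2 + 32*z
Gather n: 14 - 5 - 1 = 8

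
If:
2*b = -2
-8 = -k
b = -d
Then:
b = -1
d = 1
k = 8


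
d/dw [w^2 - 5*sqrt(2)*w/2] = 2*w - 5*sqrt(2)/2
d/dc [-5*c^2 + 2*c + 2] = 2 - 10*c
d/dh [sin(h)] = cos(h)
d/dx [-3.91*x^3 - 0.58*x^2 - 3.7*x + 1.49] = -11.73*x^2 - 1.16*x - 3.7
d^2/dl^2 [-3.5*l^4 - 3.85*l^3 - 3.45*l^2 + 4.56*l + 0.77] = -42.0*l^2 - 23.1*l - 6.9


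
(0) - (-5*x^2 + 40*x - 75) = 5*x^2 - 40*x + 75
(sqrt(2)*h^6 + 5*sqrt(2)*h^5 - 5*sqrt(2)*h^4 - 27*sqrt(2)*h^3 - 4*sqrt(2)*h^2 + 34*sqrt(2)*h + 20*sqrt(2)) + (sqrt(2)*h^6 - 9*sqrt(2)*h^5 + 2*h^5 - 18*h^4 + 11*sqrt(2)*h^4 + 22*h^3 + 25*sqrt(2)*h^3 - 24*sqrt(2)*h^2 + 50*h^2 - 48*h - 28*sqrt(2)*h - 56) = 2*sqrt(2)*h^6 - 4*sqrt(2)*h^5 + 2*h^5 - 18*h^4 + 6*sqrt(2)*h^4 - 2*sqrt(2)*h^3 + 22*h^3 - 28*sqrt(2)*h^2 + 50*h^2 - 48*h + 6*sqrt(2)*h - 56 + 20*sqrt(2)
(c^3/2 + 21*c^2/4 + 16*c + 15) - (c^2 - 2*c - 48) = c^3/2 + 17*c^2/4 + 18*c + 63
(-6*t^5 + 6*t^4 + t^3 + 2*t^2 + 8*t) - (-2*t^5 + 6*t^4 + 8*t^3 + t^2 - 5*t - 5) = -4*t^5 - 7*t^3 + t^2 + 13*t + 5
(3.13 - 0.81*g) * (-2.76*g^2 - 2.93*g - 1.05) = 2.2356*g^3 - 6.2655*g^2 - 8.3204*g - 3.2865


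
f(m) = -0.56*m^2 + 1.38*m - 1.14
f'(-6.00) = 8.10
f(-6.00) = -29.58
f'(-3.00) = 4.74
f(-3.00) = -10.32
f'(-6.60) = 8.77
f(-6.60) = -34.64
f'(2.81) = -1.77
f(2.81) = -1.68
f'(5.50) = -4.78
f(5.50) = -10.49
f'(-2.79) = 4.50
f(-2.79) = -9.35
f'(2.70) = -1.64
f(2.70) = -1.50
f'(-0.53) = 1.97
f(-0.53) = -2.03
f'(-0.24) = 1.65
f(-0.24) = -1.50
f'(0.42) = 0.91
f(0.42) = -0.66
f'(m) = 1.38 - 1.12*m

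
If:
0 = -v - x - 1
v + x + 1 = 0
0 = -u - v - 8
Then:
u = x - 7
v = -x - 1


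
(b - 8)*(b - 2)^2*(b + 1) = b^4 - 11*b^3 + 24*b^2 + 4*b - 32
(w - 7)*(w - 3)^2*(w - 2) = w^4 - 15*w^3 + 77*w^2 - 165*w + 126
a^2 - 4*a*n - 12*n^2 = (a - 6*n)*(a + 2*n)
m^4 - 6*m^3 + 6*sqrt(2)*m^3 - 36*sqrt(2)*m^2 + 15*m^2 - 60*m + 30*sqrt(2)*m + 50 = (m - 5)*(m - 1)*(m + sqrt(2))*(m + 5*sqrt(2))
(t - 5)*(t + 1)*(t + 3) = t^3 - t^2 - 17*t - 15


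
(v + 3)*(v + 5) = v^2 + 8*v + 15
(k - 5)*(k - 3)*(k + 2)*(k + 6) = k^4 - 37*k^2 + 24*k + 180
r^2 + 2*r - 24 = (r - 4)*(r + 6)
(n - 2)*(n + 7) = n^2 + 5*n - 14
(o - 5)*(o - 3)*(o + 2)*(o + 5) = o^4 - o^3 - 31*o^2 + 25*o + 150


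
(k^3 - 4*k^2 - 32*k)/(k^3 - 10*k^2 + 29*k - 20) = k*(k^2 - 4*k - 32)/(k^3 - 10*k^2 + 29*k - 20)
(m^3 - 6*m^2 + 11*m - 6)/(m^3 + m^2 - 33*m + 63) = (m^2 - 3*m + 2)/(m^2 + 4*m - 21)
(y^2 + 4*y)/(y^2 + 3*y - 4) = y/(y - 1)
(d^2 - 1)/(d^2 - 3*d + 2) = (d + 1)/(d - 2)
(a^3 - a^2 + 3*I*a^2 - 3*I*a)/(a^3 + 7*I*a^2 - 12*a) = (a - 1)/(a + 4*I)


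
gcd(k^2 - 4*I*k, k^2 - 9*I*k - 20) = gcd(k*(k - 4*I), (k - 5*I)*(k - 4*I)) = k - 4*I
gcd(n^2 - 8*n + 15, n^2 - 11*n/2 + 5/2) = n - 5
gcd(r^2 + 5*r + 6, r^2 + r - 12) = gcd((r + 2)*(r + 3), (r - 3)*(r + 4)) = 1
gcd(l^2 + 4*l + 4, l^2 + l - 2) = l + 2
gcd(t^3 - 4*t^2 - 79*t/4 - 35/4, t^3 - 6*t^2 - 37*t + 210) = t - 7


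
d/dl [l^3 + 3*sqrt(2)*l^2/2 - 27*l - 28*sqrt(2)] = 3*l^2 + 3*sqrt(2)*l - 27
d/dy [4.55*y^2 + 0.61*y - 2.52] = 9.1*y + 0.61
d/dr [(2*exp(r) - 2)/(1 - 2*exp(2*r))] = 2*(-4*(1 - exp(r))*exp(r) - 2*exp(2*r) + 1)*exp(r)/(2*exp(2*r) - 1)^2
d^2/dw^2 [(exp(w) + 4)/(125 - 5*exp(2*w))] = (8*(exp(w) + 2)*(exp(2*w) - 25)*exp(w) - 8*(exp(w) + 4)*exp(3*w) - (exp(2*w) - 25)^2)*exp(w)/(5*(exp(2*w) - 25)^3)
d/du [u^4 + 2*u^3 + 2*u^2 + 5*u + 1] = 4*u^3 + 6*u^2 + 4*u + 5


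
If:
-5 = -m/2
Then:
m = 10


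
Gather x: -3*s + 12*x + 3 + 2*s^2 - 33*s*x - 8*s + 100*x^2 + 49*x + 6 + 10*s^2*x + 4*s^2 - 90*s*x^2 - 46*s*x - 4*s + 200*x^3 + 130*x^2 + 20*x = 6*s^2 - 15*s + 200*x^3 + x^2*(230 - 90*s) + x*(10*s^2 - 79*s + 81) + 9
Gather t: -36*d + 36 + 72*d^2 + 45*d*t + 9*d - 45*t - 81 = 72*d^2 - 27*d + t*(45*d - 45) - 45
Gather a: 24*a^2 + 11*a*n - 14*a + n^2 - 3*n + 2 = 24*a^2 + a*(11*n - 14) + n^2 - 3*n + 2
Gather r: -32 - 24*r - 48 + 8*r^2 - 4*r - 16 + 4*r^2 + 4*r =12*r^2 - 24*r - 96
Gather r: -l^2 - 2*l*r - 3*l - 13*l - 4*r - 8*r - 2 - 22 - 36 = -l^2 - 16*l + r*(-2*l - 12) - 60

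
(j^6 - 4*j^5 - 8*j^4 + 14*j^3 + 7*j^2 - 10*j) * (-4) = -4*j^6 + 16*j^5 + 32*j^4 - 56*j^3 - 28*j^2 + 40*j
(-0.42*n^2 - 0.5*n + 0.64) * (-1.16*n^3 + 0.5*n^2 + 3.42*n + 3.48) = 0.4872*n^5 + 0.37*n^4 - 2.4288*n^3 - 2.8516*n^2 + 0.4488*n + 2.2272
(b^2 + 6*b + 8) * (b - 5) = b^3 + b^2 - 22*b - 40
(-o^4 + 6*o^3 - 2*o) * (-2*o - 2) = 2*o^5 - 10*o^4 - 12*o^3 + 4*o^2 + 4*o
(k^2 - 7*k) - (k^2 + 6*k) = -13*k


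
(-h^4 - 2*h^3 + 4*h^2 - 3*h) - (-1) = -h^4 - 2*h^3 + 4*h^2 - 3*h + 1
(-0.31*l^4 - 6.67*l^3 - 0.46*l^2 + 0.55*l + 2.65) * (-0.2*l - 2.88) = 0.062*l^5 + 2.2268*l^4 + 19.3016*l^3 + 1.2148*l^2 - 2.114*l - 7.632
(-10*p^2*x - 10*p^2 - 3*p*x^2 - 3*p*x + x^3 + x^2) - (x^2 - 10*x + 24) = -10*p^2*x - 10*p^2 - 3*p*x^2 - 3*p*x + x^3 + 10*x - 24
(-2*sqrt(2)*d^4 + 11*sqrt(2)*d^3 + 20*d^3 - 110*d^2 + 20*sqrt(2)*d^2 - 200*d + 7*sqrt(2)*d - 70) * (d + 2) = -2*sqrt(2)*d^5 + 7*sqrt(2)*d^4 + 20*d^4 - 70*d^3 + 42*sqrt(2)*d^3 - 420*d^2 + 47*sqrt(2)*d^2 - 470*d + 14*sqrt(2)*d - 140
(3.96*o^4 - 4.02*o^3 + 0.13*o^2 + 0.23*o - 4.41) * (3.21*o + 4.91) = 12.7116*o^5 + 6.5394*o^4 - 19.3209*o^3 + 1.3766*o^2 - 13.0268*o - 21.6531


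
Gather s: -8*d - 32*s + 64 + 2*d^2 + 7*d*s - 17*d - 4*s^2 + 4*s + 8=2*d^2 - 25*d - 4*s^2 + s*(7*d - 28) + 72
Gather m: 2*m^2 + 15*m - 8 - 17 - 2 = 2*m^2 + 15*m - 27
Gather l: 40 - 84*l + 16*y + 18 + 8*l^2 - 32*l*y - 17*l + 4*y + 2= 8*l^2 + l*(-32*y - 101) + 20*y + 60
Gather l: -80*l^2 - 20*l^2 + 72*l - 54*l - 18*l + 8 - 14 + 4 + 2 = -100*l^2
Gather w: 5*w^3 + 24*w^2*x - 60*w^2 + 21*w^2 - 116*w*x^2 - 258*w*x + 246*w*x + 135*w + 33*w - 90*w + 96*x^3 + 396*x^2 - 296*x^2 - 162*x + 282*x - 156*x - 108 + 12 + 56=5*w^3 + w^2*(24*x - 39) + w*(-116*x^2 - 12*x + 78) + 96*x^3 + 100*x^2 - 36*x - 40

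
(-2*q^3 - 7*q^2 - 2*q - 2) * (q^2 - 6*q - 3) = -2*q^5 + 5*q^4 + 46*q^3 + 31*q^2 + 18*q + 6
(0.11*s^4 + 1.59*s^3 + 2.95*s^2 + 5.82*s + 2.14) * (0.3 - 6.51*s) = -0.7161*s^5 - 10.3179*s^4 - 18.7275*s^3 - 37.0032*s^2 - 12.1854*s + 0.642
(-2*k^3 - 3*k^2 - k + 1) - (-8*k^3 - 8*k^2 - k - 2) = 6*k^3 + 5*k^2 + 3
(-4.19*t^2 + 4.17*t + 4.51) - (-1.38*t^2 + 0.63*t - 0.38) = -2.81*t^2 + 3.54*t + 4.89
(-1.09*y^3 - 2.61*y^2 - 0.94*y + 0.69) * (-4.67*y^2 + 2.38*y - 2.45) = 5.0903*y^5 + 9.5945*y^4 + 0.8485*y^3 + 0.935*y^2 + 3.9452*y - 1.6905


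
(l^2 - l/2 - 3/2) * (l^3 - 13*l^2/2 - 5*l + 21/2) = l^5 - 7*l^4 - 13*l^3/4 + 91*l^2/4 + 9*l/4 - 63/4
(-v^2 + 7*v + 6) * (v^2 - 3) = -v^4 + 7*v^3 + 9*v^2 - 21*v - 18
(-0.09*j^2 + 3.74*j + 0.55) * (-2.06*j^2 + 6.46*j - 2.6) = 0.1854*j^4 - 8.2858*j^3 + 23.2614*j^2 - 6.171*j - 1.43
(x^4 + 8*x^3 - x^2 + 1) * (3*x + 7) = 3*x^5 + 31*x^4 + 53*x^3 - 7*x^2 + 3*x + 7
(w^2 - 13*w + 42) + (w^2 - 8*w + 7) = 2*w^2 - 21*w + 49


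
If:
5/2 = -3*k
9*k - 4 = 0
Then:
No Solution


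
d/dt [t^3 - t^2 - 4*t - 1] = 3*t^2 - 2*t - 4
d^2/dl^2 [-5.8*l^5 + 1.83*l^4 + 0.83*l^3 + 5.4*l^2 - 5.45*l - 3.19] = -116.0*l^3 + 21.96*l^2 + 4.98*l + 10.8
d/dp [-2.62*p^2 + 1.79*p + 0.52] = 1.79 - 5.24*p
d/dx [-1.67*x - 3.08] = -1.67000000000000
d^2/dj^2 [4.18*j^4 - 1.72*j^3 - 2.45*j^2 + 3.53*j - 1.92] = 50.16*j^2 - 10.32*j - 4.9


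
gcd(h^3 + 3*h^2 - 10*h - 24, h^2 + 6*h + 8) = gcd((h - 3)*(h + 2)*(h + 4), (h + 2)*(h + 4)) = h^2 + 6*h + 8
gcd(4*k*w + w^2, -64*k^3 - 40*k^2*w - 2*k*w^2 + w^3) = 4*k + w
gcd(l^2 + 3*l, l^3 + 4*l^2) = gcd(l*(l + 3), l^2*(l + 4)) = l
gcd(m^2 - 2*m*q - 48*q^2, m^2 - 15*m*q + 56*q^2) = -m + 8*q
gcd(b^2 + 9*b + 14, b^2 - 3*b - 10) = b + 2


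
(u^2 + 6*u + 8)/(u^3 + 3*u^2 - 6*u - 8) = (u + 2)/(u^2 - u - 2)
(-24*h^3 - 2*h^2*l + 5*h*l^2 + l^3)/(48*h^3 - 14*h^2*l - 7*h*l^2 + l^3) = (-4*h - l)/(8*h - l)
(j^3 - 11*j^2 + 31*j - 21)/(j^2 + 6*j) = (j^3 - 11*j^2 + 31*j - 21)/(j*(j + 6))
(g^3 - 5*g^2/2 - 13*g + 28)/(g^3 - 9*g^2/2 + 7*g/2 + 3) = (2*g^2 - g - 28)/(2*g^2 - 5*g - 3)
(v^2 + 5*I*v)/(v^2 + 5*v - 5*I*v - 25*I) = v*(v + 5*I)/(v^2 + 5*v*(1 - I) - 25*I)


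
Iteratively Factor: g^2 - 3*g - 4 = (g - 4)*(g + 1)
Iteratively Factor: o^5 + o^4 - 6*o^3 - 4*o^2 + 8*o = (o - 1)*(o^4 + 2*o^3 - 4*o^2 - 8*o) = (o - 2)*(o - 1)*(o^3 + 4*o^2 + 4*o) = (o - 2)*(o - 1)*(o + 2)*(o^2 + 2*o) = o*(o - 2)*(o - 1)*(o + 2)*(o + 2)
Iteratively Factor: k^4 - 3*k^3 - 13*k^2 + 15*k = (k)*(k^3 - 3*k^2 - 13*k + 15) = k*(k - 5)*(k^2 + 2*k - 3) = k*(k - 5)*(k - 1)*(k + 3)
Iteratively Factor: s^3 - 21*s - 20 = (s - 5)*(s^2 + 5*s + 4) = (s - 5)*(s + 1)*(s + 4)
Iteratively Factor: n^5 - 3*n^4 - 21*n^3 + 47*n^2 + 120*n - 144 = (n - 4)*(n^4 + n^3 - 17*n^2 - 21*n + 36) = (n - 4)*(n + 3)*(n^3 - 2*n^2 - 11*n + 12) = (n - 4)*(n + 3)^2*(n^2 - 5*n + 4) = (n - 4)^2*(n + 3)^2*(n - 1)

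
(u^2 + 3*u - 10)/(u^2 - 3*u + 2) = (u + 5)/(u - 1)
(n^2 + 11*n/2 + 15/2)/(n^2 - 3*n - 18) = (n + 5/2)/(n - 6)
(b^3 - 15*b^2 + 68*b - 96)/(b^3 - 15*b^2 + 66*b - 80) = (b^2 - 7*b + 12)/(b^2 - 7*b + 10)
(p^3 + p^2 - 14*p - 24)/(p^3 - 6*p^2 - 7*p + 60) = (p + 2)/(p - 5)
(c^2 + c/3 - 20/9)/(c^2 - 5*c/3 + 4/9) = (3*c + 5)/(3*c - 1)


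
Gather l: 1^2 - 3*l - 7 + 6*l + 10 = 3*l + 4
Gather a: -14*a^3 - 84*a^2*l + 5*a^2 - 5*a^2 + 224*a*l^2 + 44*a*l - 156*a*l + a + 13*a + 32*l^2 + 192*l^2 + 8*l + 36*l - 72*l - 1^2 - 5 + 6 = -14*a^3 - 84*a^2*l + a*(224*l^2 - 112*l + 14) + 224*l^2 - 28*l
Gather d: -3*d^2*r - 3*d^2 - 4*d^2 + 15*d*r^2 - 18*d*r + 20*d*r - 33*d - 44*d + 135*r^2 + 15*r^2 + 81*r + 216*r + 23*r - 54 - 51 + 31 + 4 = d^2*(-3*r - 7) + d*(15*r^2 + 2*r - 77) + 150*r^2 + 320*r - 70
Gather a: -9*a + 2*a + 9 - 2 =7 - 7*a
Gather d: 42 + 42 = 84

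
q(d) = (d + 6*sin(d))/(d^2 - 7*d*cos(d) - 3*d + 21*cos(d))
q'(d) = (d + 6*sin(d))*(-7*d*sin(d) - 2*d + 21*sin(d) + 7*cos(d) + 3)/(d^2 - 7*d*cos(d) - 3*d + 21*cos(d))^2 + (6*cos(d) + 1)/(d^2 - 7*d*cos(d) - 3*d + 21*cos(d)) = ((d + 6*sin(d))*(-7*d*sin(d) - 2*d + 21*sin(d) + 7*cos(d) + 3) + (6*cos(d) + 1)*(d^2 - 7*d*cos(d) - 3*d + 21*cos(d)))/((d - 3)^2*(d - 7*cos(d))^2)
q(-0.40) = -0.12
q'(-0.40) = 0.28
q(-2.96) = 0.17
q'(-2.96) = 0.25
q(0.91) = 0.80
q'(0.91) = 2.58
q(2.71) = -1.98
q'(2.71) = -4.29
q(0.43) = 0.19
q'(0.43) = 0.63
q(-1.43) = -0.69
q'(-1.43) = 1.71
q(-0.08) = -0.03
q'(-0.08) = 0.31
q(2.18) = -1.40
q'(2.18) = 0.30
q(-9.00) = -0.36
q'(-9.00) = 0.09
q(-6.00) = -0.04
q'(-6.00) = 0.05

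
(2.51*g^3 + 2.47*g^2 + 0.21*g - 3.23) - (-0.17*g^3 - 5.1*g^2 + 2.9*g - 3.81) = 2.68*g^3 + 7.57*g^2 - 2.69*g + 0.58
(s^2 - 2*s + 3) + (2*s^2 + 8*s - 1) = 3*s^2 + 6*s + 2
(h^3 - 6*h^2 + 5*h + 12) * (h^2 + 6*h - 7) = h^5 - 38*h^3 + 84*h^2 + 37*h - 84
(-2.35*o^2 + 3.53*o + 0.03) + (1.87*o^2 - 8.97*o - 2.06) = -0.48*o^2 - 5.44*o - 2.03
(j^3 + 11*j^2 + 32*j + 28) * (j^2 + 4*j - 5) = j^5 + 15*j^4 + 71*j^3 + 101*j^2 - 48*j - 140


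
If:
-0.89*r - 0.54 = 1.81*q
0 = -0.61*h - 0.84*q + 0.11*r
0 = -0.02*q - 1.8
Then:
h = 156.83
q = -90.00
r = 182.43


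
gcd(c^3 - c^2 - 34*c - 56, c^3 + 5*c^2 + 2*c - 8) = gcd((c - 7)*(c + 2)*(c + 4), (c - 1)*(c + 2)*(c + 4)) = c^2 + 6*c + 8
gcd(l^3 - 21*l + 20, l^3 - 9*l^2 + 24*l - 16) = l^2 - 5*l + 4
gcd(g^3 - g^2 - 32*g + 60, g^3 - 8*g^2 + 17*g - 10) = g^2 - 7*g + 10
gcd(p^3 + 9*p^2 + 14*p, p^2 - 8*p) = p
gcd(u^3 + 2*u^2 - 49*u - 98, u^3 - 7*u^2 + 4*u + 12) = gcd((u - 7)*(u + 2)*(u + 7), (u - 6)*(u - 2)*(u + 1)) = 1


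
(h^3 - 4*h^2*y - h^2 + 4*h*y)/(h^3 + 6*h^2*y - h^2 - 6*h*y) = (h - 4*y)/(h + 6*y)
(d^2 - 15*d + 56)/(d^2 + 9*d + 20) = (d^2 - 15*d + 56)/(d^2 + 9*d + 20)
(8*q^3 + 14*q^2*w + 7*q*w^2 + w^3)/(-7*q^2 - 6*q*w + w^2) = (-8*q^2 - 6*q*w - w^2)/(7*q - w)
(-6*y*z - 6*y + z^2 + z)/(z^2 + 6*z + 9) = (-6*y*z - 6*y + z^2 + z)/(z^2 + 6*z + 9)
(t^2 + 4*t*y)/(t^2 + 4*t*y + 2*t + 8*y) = t/(t + 2)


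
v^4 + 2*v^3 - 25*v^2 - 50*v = v*(v - 5)*(v + 2)*(v + 5)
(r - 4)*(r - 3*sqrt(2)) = r^2 - 3*sqrt(2)*r - 4*r + 12*sqrt(2)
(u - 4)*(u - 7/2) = u^2 - 15*u/2 + 14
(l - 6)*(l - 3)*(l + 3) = l^3 - 6*l^2 - 9*l + 54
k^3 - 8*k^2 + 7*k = k*(k - 7)*(k - 1)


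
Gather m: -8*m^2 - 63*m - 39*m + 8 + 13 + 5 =-8*m^2 - 102*m + 26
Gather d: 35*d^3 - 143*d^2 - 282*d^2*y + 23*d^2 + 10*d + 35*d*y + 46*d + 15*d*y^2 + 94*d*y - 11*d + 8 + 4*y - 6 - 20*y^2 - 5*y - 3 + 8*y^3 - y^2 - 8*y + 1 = 35*d^3 + d^2*(-282*y - 120) + d*(15*y^2 + 129*y + 45) + 8*y^3 - 21*y^2 - 9*y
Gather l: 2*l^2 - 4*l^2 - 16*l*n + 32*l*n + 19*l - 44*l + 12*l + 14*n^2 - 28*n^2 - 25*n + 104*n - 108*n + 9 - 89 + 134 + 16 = -2*l^2 + l*(16*n - 13) - 14*n^2 - 29*n + 70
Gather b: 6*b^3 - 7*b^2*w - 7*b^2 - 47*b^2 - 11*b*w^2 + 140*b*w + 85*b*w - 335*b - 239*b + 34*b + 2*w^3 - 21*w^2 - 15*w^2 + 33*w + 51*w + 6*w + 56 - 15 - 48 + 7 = 6*b^3 + b^2*(-7*w - 54) + b*(-11*w^2 + 225*w - 540) + 2*w^3 - 36*w^2 + 90*w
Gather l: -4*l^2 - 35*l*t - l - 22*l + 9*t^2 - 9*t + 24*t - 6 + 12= -4*l^2 + l*(-35*t - 23) + 9*t^2 + 15*t + 6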